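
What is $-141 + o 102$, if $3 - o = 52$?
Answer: $-5139$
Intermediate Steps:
$o = -49$ ($o = 3 - 52 = -49$)
$-141 + o 102 = -141 - 4998 = -5139$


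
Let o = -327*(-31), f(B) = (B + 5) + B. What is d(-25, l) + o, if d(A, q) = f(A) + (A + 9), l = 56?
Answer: 10076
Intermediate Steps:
f(B) = 5 + 2*B (f(B) = (5 + B) + B = 5 + 2*B)
d(A, q) = 14 + 3*A (d(A, q) = (5 + 2*A) + (A + 9) = (5 + 2*A) + (9 + A) = 14 + 3*A)
o = 10137
d(-25, l) + o = (14 + 3*(-25)) + 10137 = (14 - 75) + 10137 = -61 + 10137 = 10076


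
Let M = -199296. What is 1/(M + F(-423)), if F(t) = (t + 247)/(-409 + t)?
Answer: -52/10363381 ≈ -5.0177e-6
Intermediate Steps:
F(t) = (247 + t)/(-409 + t)
1/(M + F(-423)) = 1/(-199296 + (247 - 423)/(-409 - 423)) = 1/(-199296 - 176/(-832)) = 1/(-199296 - 1/832*(-176)) = 1/(-199296 + 11/52) = 1/(-10363381/52) = -52/10363381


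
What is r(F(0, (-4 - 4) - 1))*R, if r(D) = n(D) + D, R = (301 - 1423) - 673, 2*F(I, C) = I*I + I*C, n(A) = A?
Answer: 0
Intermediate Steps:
F(I, C) = I²/2 + C*I/2 (F(I, C) = (I*I + I*C)/2 = (I² + C*I)/2 = I²/2 + C*I/2)
R = -1795 (R = -1122 - 673 = -1795)
r(D) = 2*D (r(D) = D + D = 2*D)
r(F(0, (-4 - 4) - 1))*R = (2*((½)*0*(((-4 - 4) - 1) + 0)))*(-1795) = (2*((½)*0*((-8 - 1) + 0)))*(-1795) = (2*((½)*0*(-9 + 0)))*(-1795) = (2*((½)*0*(-9)))*(-1795) = (2*0)*(-1795) = 0*(-1795) = 0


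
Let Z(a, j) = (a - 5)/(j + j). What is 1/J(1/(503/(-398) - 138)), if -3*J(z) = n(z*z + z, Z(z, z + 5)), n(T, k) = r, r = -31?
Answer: 3/31 ≈ 0.096774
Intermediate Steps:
Z(a, j) = (-5 + a)/(2*j) (Z(a, j) = (-5 + a)/((2*j)) = (-5 + a)*(1/(2*j)) = (-5 + a)/(2*j))
n(T, k) = -31
J(z) = 31/3 (J(z) = -1/3*(-31) = 31/3)
1/J(1/(503/(-398) - 138)) = 1/(31/3) = 3/31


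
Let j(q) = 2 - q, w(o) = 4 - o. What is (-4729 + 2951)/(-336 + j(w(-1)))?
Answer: 1778/339 ≈ 5.2448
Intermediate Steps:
(-4729 + 2951)/(-336 + j(w(-1))) = (-4729 + 2951)/(-336 + (2 - (4 - 1*(-1)))) = -1778/(-336 + (2 - (4 + 1))) = -1778/(-336 + (2 - 1*5)) = -1778/(-336 + (2 - 5)) = -1778/(-336 - 3) = -1778/(-339) = -1778*(-1/339) = 1778/339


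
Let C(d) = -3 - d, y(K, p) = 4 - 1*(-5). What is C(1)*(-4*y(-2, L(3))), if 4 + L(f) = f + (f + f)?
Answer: 144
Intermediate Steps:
L(f) = -4 + 3*f (L(f) = -4 + (f + (f + f)) = -4 + (f + 2*f) = -4 + 3*f)
y(K, p) = 9 (y(K, p) = 4 + 5 = 9)
C(1)*(-4*y(-2, L(3))) = (-3 - 1*1)*(-4*9) = (-3 - 1)*(-36) = -4*(-36) = 144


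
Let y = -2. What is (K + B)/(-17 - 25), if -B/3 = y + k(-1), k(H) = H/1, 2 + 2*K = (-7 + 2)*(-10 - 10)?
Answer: -29/21 ≈ -1.3810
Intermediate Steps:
K = 49 (K = -1 + ((-7 + 2)*(-10 - 10))/2 = -1 + (-5*(-20))/2 = -1 + (1/2)*100 = -1 + 50 = 49)
k(H) = H (k(H) = H*1 = H)
B = 9 (B = -3*(-2 - 1) = -3*(-3) = 9)
(K + B)/(-17 - 25) = (49 + 9)/(-17 - 25) = 58/(-42) = 58*(-1/42) = -29/21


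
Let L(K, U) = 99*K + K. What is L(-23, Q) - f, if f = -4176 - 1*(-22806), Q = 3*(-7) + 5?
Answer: -20930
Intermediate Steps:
Q = -16 (Q = -21 + 5 = -16)
f = 18630 (f = -4176 + 22806 = 18630)
L(K, U) = 100*K
L(-23, Q) - f = 100*(-23) - 1*18630 = -2300 - 18630 = -20930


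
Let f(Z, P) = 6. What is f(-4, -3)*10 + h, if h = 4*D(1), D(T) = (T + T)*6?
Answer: 108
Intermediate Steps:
D(T) = 12*T (D(T) = (2*T)*6 = 12*T)
h = 48 (h = 4*(12*1) = 4*12 = 48)
f(-4, -3)*10 + h = 6*10 + 48 = 60 + 48 = 108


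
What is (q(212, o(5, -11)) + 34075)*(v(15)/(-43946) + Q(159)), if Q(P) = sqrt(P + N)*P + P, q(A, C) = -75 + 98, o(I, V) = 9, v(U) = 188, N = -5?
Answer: 119125216074/21973 + 5421582*sqrt(154) ≈ 7.2701e+7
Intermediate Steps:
q(A, C) = 23
Q(P) = P + P*sqrt(-5 + P) (Q(P) = sqrt(P - 5)*P + P = sqrt(-5 + P)*P + P = P*sqrt(-5 + P) + P = P + P*sqrt(-5 + P))
(q(212, o(5, -11)) + 34075)*(v(15)/(-43946) + Q(159)) = (23 + 34075)*(188/(-43946) + 159*(1 + sqrt(-5 + 159))) = 34098*(188*(-1/43946) + 159*(1 + sqrt(154))) = 34098*(-94/21973 + (159 + 159*sqrt(154))) = 34098*(3493613/21973 + 159*sqrt(154)) = 119125216074/21973 + 5421582*sqrt(154)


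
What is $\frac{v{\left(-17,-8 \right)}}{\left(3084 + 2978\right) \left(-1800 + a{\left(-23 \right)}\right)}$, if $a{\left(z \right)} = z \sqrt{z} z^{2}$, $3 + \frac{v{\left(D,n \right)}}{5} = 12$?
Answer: $- \frac{40500}{10329846369857} + \frac{547515 i \sqrt{23}}{20659692739714} \approx -3.9207 \cdot 10^{-9} + 1.271 \cdot 10^{-7} i$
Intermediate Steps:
$v{\left(D,n \right)} = 45$ ($v{\left(D,n \right)} = -15 + 5 \cdot 12 = -15 + 60 = 45$)
$a{\left(z \right)} = z^{\frac{7}{2}}$ ($a{\left(z \right)} = z^{\frac{3}{2}} z^{2} = z^{\frac{7}{2}}$)
$\frac{v{\left(-17,-8 \right)}}{\left(3084 + 2978\right) \left(-1800 + a{\left(-23 \right)}\right)} = \frac{45}{\left(3084 + 2978\right) \left(-1800 + \left(-23\right)^{\frac{7}{2}}\right)} = \frac{45}{6062 \left(-1800 - 12167 i \sqrt{23}\right)} = \frac{45}{-10911600 - 73756354 i \sqrt{23}}$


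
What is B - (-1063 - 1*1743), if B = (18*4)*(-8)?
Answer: 2230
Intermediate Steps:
B = -576 (B = 72*(-8) = -576)
B - (-1063 - 1*1743) = -576 - (-1063 - 1*1743) = -576 - (-1063 - 1743) = -576 - 1*(-2806) = -576 + 2806 = 2230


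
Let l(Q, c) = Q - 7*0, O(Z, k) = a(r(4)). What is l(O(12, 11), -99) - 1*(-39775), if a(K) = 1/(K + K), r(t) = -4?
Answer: 318199/8 ≈ 39775.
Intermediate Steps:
a(K) = 1/(2*K)
O(Z, k) = -⅛ (O(Z, k) = (½)/(-4) = (½)*(-¼) = -⅛)
l(Q, c) = Q (l(Q, c) = Q + 0 = Q)
l(O(12, 11), -99) - 1*(-39775) = -⅛ - 1*(-39775) = -⅛ + 39775 = 318199/8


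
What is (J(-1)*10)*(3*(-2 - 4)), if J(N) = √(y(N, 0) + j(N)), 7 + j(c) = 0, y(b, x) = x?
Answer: -180*I*√7 ≈ -476.24*I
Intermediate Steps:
j(c) = -7 (j(c) = -7 + 0 = -7)
J(N) = I*√7 (J(N) = √(0 - 7) = √(-7) = I*√7)
(J(-1)*10)*(3*(-2 - 4)) = ((I*√7)*10)*(3*(-2 - 4)) = (10*I*√7)*(3*(-6)) = (10*I*√7)*(-18) = -180*I*√7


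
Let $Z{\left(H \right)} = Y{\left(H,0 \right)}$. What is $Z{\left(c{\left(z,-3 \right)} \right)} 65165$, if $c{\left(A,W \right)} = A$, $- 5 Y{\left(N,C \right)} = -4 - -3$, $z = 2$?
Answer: $13033$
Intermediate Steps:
$Y{\left(N,C \right)} = \frac{1}{5}$ ($Y{\left(N,C \right)} = - \frac{-4 - -3}{5} = - \frac{-4 + 3}{5} = \left(- \frac{1}{5}\right) \left(-1\right) = \frac{1}{5}$)
$Z{\left(H \right)} = \frac{1}{5}$
$Z{\left(c{\left(z,-3 \right)} \right)} 65165 = \frac{1}{5} \cdot 65165 = 13033$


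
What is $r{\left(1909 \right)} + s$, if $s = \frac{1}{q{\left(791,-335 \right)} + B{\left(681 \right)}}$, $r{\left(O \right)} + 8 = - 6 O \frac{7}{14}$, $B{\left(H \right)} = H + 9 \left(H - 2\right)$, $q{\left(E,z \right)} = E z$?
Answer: $- \frac{1480736856}{258193} \approx -5735.0$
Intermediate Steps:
$B{\left(H \right)} = -18 + 10 H$ ($B{\left(H \right)} = H + 9 \left(-2 + H\right) = H + \left(-18 + 9 H\right) = -18 + 10 H$)
$r{\left(O \right)} = -8 - 3 O$ ($r{\left(O \right)} = -8 + - 6 O \frac{7}{14} = -8 + - 6 O 7 \cdot \frac{1}{14} = -8 + - 6 O \frac{1}{2} = -8 - 3 O$)
$s = - \frac{1}{258193}$ ($s = \frac{1}{791 \left(-335\right) + \left(-18 + 10 \cdot 681\right)} = \frac{1}{-264985 + \left(-18 + 6810\right)} = \frac{1}{-264985 + 6792} = \frac{1}{-258193} = - \frac{1}{258193} \approx -3.8731 \cdot 10^{-6}$)
$r{\left(1909 \right)} + s = \left(-8 - 5727\right) - \frac{1}{258193} = -5735 - \frac{1}{258193} = - \frac{1480736856}{258193}$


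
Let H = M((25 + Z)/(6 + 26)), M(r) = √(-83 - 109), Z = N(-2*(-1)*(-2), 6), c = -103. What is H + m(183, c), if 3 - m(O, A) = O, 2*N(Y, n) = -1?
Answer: -180 + 8*I*√3 ≈ -180.0 + 13.856*I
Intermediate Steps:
N(Y, n) = -½ (N(Y, n) = (½)*(-1) = -½)
m(O, A) = 3 - O
Z = -½ ≈ -0.50000
M(r) = 8*I*√3 (M(r) = √(-192) = 8*I*√3)
H = 8*I*√3 ≈ 13.856*I
H + m(183, c) = 8*I*√3 + (3 - 1*183) = 8*I*√3 + (3 - 183) = 8*I*√3 - 180 = -180 + 8*I*√3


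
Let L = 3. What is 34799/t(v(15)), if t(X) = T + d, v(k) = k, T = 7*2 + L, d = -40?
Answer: -1513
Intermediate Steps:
T = 17 (T = 7*2 + 3 = 14 + 3 = 17)
t(X) = -23 (t(X) = 17 - 40 = -23)
34799/t(v(15)) = 34799/(-23) = 34799*(-1/23) = -1513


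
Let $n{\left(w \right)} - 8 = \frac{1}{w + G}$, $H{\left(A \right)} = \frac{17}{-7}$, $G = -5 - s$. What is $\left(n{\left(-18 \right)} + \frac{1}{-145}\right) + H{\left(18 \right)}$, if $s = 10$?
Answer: $\frac{185369}{33495} \approx 5.5342$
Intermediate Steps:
$G = -15$ ($G = -5 - 10 = -15$)
$H{\left(A \right)} = - \frac{17}{7}$ ($H{\left(A \right)} = 17 \left(- \frac{1}{7}\right) = - \frac{17}{7}$)
$n{\left(w \right)} = 8 + \frac{1}{-15 + w}$ ($n{\left(w \right)} = 8 + \frac{1}{w - 15} = 8 + \frac{1}{-15 + w}$)
$\left(n{\left(-18 \right)} + \frac{1}{-145}\right) + H{\left(18 \right)} = \left(\frac{-119 + 8 \left(-18\right)}{-15 - 18} + \frac{1}{-145}\right) - \frac{17}{7} = \left(\frac{-119 - 144}{-33} - \frac{1}{145}\right) - \frac{17}{7} = \left(\left(- \frac{1}{33}\right) \left(-263\right) - \frac{1}{145}\right) - \frac{17}{7} = \left(\frac{263}{33} - \frac{1}{145}\right) - \frac{17}{7} = \frac{38102}{4785} - \frac{17}{7} = \frac{185369}{33495}$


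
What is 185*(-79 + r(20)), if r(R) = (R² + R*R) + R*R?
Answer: 207385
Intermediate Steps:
r(R) = 3*R² (r(R) = (R² + R²) + R² = 2*R² + R² = 3*R²)
185*(-79 + r(20)) = 185*(-79 + 3*20²) = 185*(-79 + 3*400) = 185*(-79 + 1200) = 185*1121 = 207385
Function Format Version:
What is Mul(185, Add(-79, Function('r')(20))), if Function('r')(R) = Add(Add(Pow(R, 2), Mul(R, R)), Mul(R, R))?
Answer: 207385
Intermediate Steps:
Function('r')(R) = Mul(3, Pow(R, 2)) (Function('r')(R) = Add(Add(Pow(R, 2), Pow(R, 2)), Pow(R, 2)) = Add(Mul(2, Pow(R, 2)), Pow(R, 2)) = Mul(3, Pow(R, 2)))
Mul(185, Add(-79, Function('r')(20))) = Mul(185, Add(-79, Mul(3, Pow(20, 2)))) = Mul(185, Add(-79, Mul(3, 400))) = Mul(185, Add(-79, 1200)) = Mul(185, 1121) = 207385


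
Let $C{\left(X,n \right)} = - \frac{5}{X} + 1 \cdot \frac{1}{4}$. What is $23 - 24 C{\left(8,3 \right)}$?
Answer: $32$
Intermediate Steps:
$C{\left(X,n \right)} = \frac{1}{4} - \frac{5}{X}$ ($C{\left(X,n \right)} = - \frac{5}{X} + 1 \cdot \frac{1}{4} = - \frac{5}{X} + \frac{1}{4} = \frac{1}{4} - \frac{5}{X}$)
$23 - 24 C{\left(8,3 \right)} = 23 - 24 \frac{-20 + 8}{4 \cdot 8} = 23 - 24 \cdot \frac{1}{4} \cdot \frac{1}{8} \left(-12\right) = 23 - -9 = 23 + 9 = 32$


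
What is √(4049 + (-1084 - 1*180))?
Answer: √2785 ≈ 52.773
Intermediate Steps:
√(4049 + (-1084 - 1*180)) = √(4049 + (-1084 - 180)) = √(4049 - 1264) = √2785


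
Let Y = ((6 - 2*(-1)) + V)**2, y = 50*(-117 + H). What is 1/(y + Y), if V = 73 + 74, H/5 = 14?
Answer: 1/21675 ≈ 4.6136e-5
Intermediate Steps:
H = 70 (H = 5*14 = 70)
V = 147
y = -2350 (y = 50*(-117 + 70) = 50*(-47) = -2350)
Y = 24025 (Y = ((6 - 2*(-1)) + 147)**2 = ((6 + 2) + 147)**2 = (8 + 147)**2 = 155**2 = 24025)
1/(y + Y) = 1/(-2350 + 24025) = 1/21675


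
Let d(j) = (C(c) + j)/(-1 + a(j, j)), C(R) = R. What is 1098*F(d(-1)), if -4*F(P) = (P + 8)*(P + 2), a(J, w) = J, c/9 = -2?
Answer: -441945/8 ≈ -55243.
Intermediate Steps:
c = -18 (c = 9*(-2) = -18)
d(j) = (-18 + j)/(-1 + j)
F(P) = -(2 + P)*(8 + P)/4 (F(P) = -(P + 8)*(P + 2)/4 = -(8 + P)*(2 + P)/4 = -(2 + P)*(8 + P)/4)
1098*F(d(-1)) = 1098*(-4 - 5*(-18 - 1)/(2*(-1 - 1)) - (-18 - 1)²/(-1 - 1)²/4) = 1098*(-4 - 5*(-19)/(2*(-2)) - (-19/(-2))²/4) = 1098*(-4 - (-5)*(-19)/4 - (-½*(-19))²/4) = 1098*(-4 - 5/2*19/2 - (19/2)²/4) = 1098*(-4 - 95/4 - ¼*361/4) = 1098*(-4 - 95/4 - 361/16) = 1098*(-805/16) = -441945/8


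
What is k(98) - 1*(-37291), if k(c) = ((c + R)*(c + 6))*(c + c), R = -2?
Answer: 1994155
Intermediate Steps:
k(c) = 2*c*(-2 + c)*(6 + c) (k(c) = ((c - 2)*(c + 6))*(c + c) = ((-2 + c)*(6 + c))*(2*c) = 2*c*(-2 + c)*(6 + c))
k(98) - 1*(-37291) = 2*98*(-12 + 98² + 4*98) - 1*(-37291) = 2*98*(-12 + 9604 + 392) + 37291 = 2*98*9984 + 37291 = 1956864 + 37291 = 1994155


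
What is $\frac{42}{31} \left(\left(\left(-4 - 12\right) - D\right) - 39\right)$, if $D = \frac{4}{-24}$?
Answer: $- \frac{2303}{31} \approx -74.29$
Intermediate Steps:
$D = - \frac{1}{6}$ ($D = 4 \left(- \frac{1}{24}\right) = - \frac{1}{6} \approx -0.16667$)
$\frac{42}{31} \left(\left(\left(-4 - 12\right) - D\right) - 39\right) = \frac{42}{31} \left(\left(\left(-4 - 12\right) - - \frac{1}{6}\right) - 39\right) = 42 \cdot \frac{1}{31} \left(\left(\left(-4 - 12\right) + \frac{1}{6}\right) - 39\right) = \frac{42 \left(\left(-16 + \frac{1}{6}\right) - 39\right)}{31} = \frac{42 \left(- \frac{95}{6} - 39\right)}{31} = \frac{42}{31} \left(- \frac{329}{6}\right) = - \frac{2303}{31}$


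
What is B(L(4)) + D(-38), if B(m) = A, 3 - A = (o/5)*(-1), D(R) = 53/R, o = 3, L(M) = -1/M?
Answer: 419/190 ≈ 2.2053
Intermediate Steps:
A = 18/5 (A = 3 - 3/5*(-1) = 3 - 3*(1/5)*(-1) = 3 - 3*(-1)/5 = 3 - 1*(-3/5) = 3 + 3/5 = 18/5 ≈ 3.6000)
B(m) = 18/5
B(L(4)) + D(-38) = 18/5 + 53/(-38) = 18/5 + 53*(-1/38) = 18/5 - 53/38 = 419/190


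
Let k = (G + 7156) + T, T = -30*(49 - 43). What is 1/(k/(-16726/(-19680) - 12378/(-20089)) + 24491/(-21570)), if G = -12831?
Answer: -6251068548390/24972033853963057 ≈ -0.00025032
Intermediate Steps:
T = -180 (T = -30*6 = -180)
k = -5855 (k = (-12831 + 7156) - 180 = -5675 - 180 = -5855)
1/(k/(-16726/(-19680) - 12378/(-20089)) + 24491/(-21570)) = 1/(-5855/(-16726/(-19680) - 12378/(-20089)) + 24491/(-21570)) = 1/(-5855/(-16726*(-1/19680) - 12378*(-1/20089)) + 24491*(-1/21570)) = 1/(-5855/(8363/9840 + 12378/20089) - 24491/21570) = 1/(-5855/289803827/197675760 - 24491/21570) = 1/(-5855*197675760/289803827 - 24491/21570) = 1/(-1157391574800/289803827 - 24491/21570) = 1/(-24972033853963057/6251068548390) = -6251068548390/24972033853963057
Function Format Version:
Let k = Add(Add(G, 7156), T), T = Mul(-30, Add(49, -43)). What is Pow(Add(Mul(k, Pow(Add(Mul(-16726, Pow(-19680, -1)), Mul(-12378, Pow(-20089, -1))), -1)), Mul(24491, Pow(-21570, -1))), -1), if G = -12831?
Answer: Rational(-6251068548390, 24972033853963057) ≈ -0.00025032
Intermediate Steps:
T = -180 (T = Mul(-30, 6) = -180)
k = -5855 (k = Add(Add(-12831, 7156), -180) = Add(-5675, -180) = -5855)
Pow(Add(Mul(k, Pow(Add(Mul(-16726, Pow(-19680, -1)), Mul(-12378, Pow(-20089, -1))), -1)), Mul(24491, Pow(-21570, -1))), -1) = Pow(Add(Mul(-5855, Pow(Add(Mul(-16726, Pow(-19680, -1)), Mul(-12378, Pow(-20089, -1))), -1)), Mul(24491, Pow(-21570, -1))), -1) = Pow(Add(Mul(-5855, Pow(Add(Mul(-16726, Rational(-1, 19680)), Mul(-12378, Rational(-1, 20089))), -1)), Mul(24491, Rational(-1, 21570))), -1) = Pow(Add(Mul(-5855, Pow(Add(Rational(8363, 9840), Rational(12378, 20089)), -1)), Rational(-24491, 21570)), -1) = Pow(Add(Mul(-5855, Pow(Rational(289803827, 197675760), -1)), Rational(-24491, 21570)), -1) = Pow(Add(Mul(-5855, Rational(197675760, 289803827)), Rational(-24491, 21570)), -1) = Pow(Add(Rational(-1157391574800, 289803827), Rational(-24491, 21570)), -1) = Pow(Rational(-24972033853963057, 6251068548390), -1) = Rational(-6251068548390, 24972033853963057)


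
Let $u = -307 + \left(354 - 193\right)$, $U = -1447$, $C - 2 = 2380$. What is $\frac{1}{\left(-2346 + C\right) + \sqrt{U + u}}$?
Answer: $\frac{4}{321} - \frac{i \sqrt{177}}{963} \approx 0.012461 - 0.013815 i$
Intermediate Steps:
$C = 2382$ ($C = 2 + 2380 = 2382$)
$u = -146$ ($u = -307 + 161 = -146$)
$\frac{1}{\left(-2346 + C\right) + \sqrt{U + u}} = \frac{1}{\left(-2346 + 2382\right) + \sqrt{-1447 - 146}} = \frac{1}{36 + \sqrt{-1593}} = \frac{1}{36 + 3 i \sqrt{177}}$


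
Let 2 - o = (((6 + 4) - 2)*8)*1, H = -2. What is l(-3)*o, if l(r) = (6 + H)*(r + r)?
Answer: 1488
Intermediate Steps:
l(r) = 8*r (l(r) = (6 - 2)*(r + r) = 4*(2*r) = 8*r)
o = -62 (o = 2 - ((6 + 4) - 2)*8 = 2 - (10 - 2)*8 = 2 - 8*8 = 2 - 64 = -62)
l(-3)*o = (8*(-3))*(-62) = -24*(-62) = 1488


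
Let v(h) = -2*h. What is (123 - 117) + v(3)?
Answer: 0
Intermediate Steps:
(123 - 117) + v(3) = (123 - 117) - 2*3 = 6 - 6 = 0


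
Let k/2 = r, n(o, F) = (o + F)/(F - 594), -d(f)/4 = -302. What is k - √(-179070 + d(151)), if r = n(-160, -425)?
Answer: 1170/1019 - I*√177862 ≈ 1.1482 - 421.74*I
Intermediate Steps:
d(f) = 1208 (d(f) = -4*(-302) = 1208)
n(o, F) = (F + o)/(-594 + F)
r = 585/1019 (r = (-425 - 160)/(-594 - 425) = -585/(-1019) = -1/1019*(-585) = 585/1019 ≈ 0.57409)
k = 1170/1019 (k = 2*(585/1019) = 1170/1019 ≈ 1.1482)
k - √(-179070 + d(151)) = 1170/1019 - √(-179070 + 1208) = 1170/1019 - √(-177862) = 1170/1019 - I*√177862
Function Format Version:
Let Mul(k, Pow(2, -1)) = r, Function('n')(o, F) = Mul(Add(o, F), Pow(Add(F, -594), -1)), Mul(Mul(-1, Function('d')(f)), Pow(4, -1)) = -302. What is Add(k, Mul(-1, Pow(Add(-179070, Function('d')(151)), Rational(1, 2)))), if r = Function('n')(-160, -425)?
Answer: Add(Rational(1170, 1019), Mul(-1, I, Pow(177862, Rational(1, 2)))) ≈ Add(1.1482, Mul(-421.74, I))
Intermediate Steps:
Function('d')(f) = 1208 (Function('d')(f) = Mul(-4, -302) = 1208)
Function('n')(o, F) = Mul(Pow(Add(-594, F), -1), Add(F, o)) (Function('n')(o, F) = Mul(Add(F, o), Pow(Add(-594, F), -1)) = Mul(Pow(Add(-594, F), -1), Add(F, o)))
r = Rational(585, 1019) (r = Mul(Pow(Add(-594, -425), -1), Add(-425, -160)) = Mul(Pow(-1019, -1), -585) = Mul(Rational(-1, 1019), -585) = Rational(585, 1019) ≈ 0.57409)
k = Rational(1170, 1019) (k = Mul(2, Rational(585, 1019)) = Rational(1170, 1019) ≈ 1.1482)
Add(k, Mul(-1, Pow(Add(-179070, Function('d')(151)), Rational(1, 2)))) = Add(Rational(1170, 1019), Mul(-1, Pow(Add(-179070, 1208), Rational(1, 2)))) = Add(Rational(1170, 1019), Mul(-1, Pow(-177862, Rational(1, 2)))) = Add(Rational(1170, 1019), Mul(-1, Mul(I, Pow(177862, Rational(1, 2))))) = Add(Rational(1170, 1019), Mul(-1, I, Pow(177862, Rational(1, 2))))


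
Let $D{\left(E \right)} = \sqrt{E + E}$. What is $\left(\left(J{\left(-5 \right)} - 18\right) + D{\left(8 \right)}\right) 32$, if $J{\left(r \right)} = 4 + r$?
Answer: $-480$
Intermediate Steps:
$D{\left(E \right)} = \sqrt{2} \sqrt{E}$ ($D{\left(E \right)} = \sqrt{2 E} = \sqrt{2} \sqrt{E}$)
$\left(\left(J{\left(-5 \right)} - 18\right) + D{\left(8 \right)}\right) 32 = \left(\left(\left(4 - 5\right) - 18\right) + \sqrt{2} \sqrt{8}\right) 32 = \left(\left(-1 - 18\right) + \sqrt{2} \cdot 2 \sqrt{2}\right) 32 = \left(-19 + 4\right) 32 = \left(-15\right) 32 = -480$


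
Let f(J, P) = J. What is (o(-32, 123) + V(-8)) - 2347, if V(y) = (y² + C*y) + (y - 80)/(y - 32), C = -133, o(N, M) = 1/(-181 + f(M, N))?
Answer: -352877/290 ≈ -1216.8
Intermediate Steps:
o(N, M) = 1/(-181 + M)
V(y) = y² - 133*y + (-80 + y)/(-32 + y) (V(y) = (y² - 133*y) + (y - 80)/(y - 32) = (y² - 133*y) + (-80 + y)/(-32 + y) = y² - 133*y + (-80 + y)/(-32 + y))
(o(-32, 123) + V(-8)) - 2347 = (1/(-181 + 123) + (-80 + (-8)³ - 165*(-8)² + 4257*(-8))/(-32 - 8)) - 2347 = (1/(-58) + (-80 - 512 - 165*64 - 34056)/(-40)) - 2347 = (-1/58 - (-80 - 512 - 10560 - 34056)/40) - 2347 = (-1/58 - 1/40*(-45208)) - 2347 = (-1/58 + 5651/5) - 2347 = 327753/290 - 2347 = -352877/290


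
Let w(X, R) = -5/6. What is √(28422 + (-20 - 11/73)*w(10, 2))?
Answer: √5455811658/438 ≈ 168.64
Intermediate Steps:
w(X, R) = -⅚ (w(X, R) = -5*⅙ = -⅚)
√(28422 + (-20 - 11/73)*w(10, 2)) = √(28422 + (-20 - 11/73)*(-⅚)) = √(28422 - 1471/73*(-⅚)) = √(28422 + 7355/438) = √(12456191/438) = √5455811658/438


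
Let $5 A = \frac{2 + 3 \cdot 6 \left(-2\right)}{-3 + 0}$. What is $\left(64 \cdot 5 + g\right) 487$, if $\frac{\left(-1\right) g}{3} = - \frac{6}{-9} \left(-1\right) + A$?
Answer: $\frac{767512}{5} \approx 1.535 \cdot 10^{5}$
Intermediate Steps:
$A = \frac{34}{15}$ ($A = \frac{\left(2 + 3 \cdot 6 \left(-2\right)\right) \frac{1}{-3 + 0}}{5} = \frac{\left(2 + 18 \left(-2\right)\right) \frac{1}{-3}}{5} = \frac{\left(2 - 36\right) \left(- \frac{1}{3}\right)}{5} = \frac{\left(-34\right) \left(- \frac{1}{3}\right)}{5} = \frac{1}{5} \cdot \frac{34}{3} = \frac{34}{15} \approx 2.2667$)
$g = - \frac{24}{5}$ ($g = - 3 \left(- \frac{6}{-9} \left(-1\right) + \frac{34}{15}\right) = - 3 \left(\left(-6\right) \left(- \frac{1}{9}\right) \left(-1\right) + \frac{34}{15}\right) = - 3 \left(\frac{2}{3} \left(-1\right) + \frac{34}{15}\right) = - 3 \left(- \frac{2}{3} + \frac{34}{15}\right) = \left(-3\right) \frac{8}{5} = - \frac{24}{5} \approx -4.8$)
$\left(64 \cdot 5 + g\right) 487 = \left(64 \cdot 5 - \frac{24}{5}\right) 487 = \left(320 - \frac{24}{5}\right) 487 = \frac{1576}{5} \cdot 487 = \frac{767512}{5}$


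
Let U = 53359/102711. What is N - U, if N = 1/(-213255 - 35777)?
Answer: -1898314457/3654046536 ≈ -0.51951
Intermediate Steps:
U = 53359/102711 (U = 53359*(1/102711) = 53359/102711 ≈ 0.51951)
N = -1/249032 (N = 1/(-249032) = -1/249032 ≈ -4.0156e-6)
N - U = -1/249032 - 1*53359/102711 = -1/249032 - 53359/102711 = -1898314457/3654046536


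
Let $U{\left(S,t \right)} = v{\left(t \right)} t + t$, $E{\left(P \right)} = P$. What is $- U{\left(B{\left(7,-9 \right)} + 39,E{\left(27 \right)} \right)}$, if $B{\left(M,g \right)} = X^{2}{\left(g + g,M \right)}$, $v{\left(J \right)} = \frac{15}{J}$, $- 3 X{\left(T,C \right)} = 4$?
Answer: $-42$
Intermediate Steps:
$X{\left(T,C \right)} = - \frac{4}{3}$ ($X{\left(T,C \right)} = \left(- \frac{1}{3}\right) 4 = - \frac{4}{3}$)
$B{\left(M,g \right)} = \frac{16}{9}$ ($B{\left(M,g \right)} = \left(- \frac{4}{3}\right)^{2} = \frac{16}{9}$)
$U{\left(S,t \right)} = 15 + t$ ($U{\left(S,t \right)} = \frac{15}{t} t + t = 15 + t$)
$- U{\left(B{\left(7,-9 \right)} + 39,E{\left(27 \right)} \right)} = - (15 + 27) = \left(-1\right) 42 = -42$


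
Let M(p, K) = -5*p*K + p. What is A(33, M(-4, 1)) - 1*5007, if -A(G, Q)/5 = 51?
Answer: -5262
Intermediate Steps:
M(p, K) = p - 5*K*p (M(p, K) = -5*K*p + p = p - 5*K*p)
A(G, Q) = -255 (A(G, Q) = -5*51 = -255)
A(33, M(-4, 1)) - 1*5007 = -255 - 1*5007 = -255 - 5007 = -5262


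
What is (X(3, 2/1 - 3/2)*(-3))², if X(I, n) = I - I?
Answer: 0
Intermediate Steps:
X(I, n) = 0
(X(3, 2/1 - 3/2)*(-3))² = (0*(-3))² = 0² = 0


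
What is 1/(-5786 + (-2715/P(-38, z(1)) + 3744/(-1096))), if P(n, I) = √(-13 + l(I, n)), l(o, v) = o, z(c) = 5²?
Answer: -17385848/98809233973 + 6794378*√3/494046169865 ≈ -0.00015213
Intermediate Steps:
z(c) = 25
P(n, I) = √(-13 + I)
1/(-5786 + (-2715/P(-38, z(1)) + 3744/(-1096))) = 1/(-5786 + (-2715/√(-13 + 25) + 3744/(-1096))) = 1/(-5786 + (-2715*√3/6 + 3744*(-1/1096))) = 1/(-5786 + (-2715*√3/6 - 468/137)) = 1/(-5786 + (-905*√3/2 - 468/137)) = 1/(-5786 + (-468/137 - 905*√3/2)) = 1/(-793150/137 - 905*√3/2)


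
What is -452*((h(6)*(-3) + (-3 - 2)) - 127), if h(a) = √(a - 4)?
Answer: 59664 + 1356*√2 ≈ 61582.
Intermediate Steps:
h(a) = √(-4 + a)
-452*((h(6)*(-3) + (-3 - 2)) - 127) = -452*((√(-4 + 6)*(-3) + (-3 - 2)) - 127) = -452*((√2*(-3) - 5) - 127) = -452*((-3*√2 - 5) - 127) = -452*((-5 - 3*√2) - 127) = -452*(-132 - 3*√2) = 59664 + 1356*√2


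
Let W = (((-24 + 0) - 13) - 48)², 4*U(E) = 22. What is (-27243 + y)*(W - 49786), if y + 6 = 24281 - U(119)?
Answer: 253110267/2 ≈ 1.2656e+8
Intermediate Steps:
U(E) = 11/2 (U(E) = (¼)*22 = 11/2)
W = 7225 (W = ((-24 - 13) - 48)² = (-37 - 48)² = (-85)² = 7225)
y = 48539/2 (y = -6 + (24281 - 1*11/2) = -6 + (24281 - 11/2) = -6 + 48551/2 = 48539/2 ≈ 24270.)
(-27243 + y)*(W - 49786) = (-27243 + 48539/2)*(7225 - 49786) = -5947/2*(-42561) = 253110267/2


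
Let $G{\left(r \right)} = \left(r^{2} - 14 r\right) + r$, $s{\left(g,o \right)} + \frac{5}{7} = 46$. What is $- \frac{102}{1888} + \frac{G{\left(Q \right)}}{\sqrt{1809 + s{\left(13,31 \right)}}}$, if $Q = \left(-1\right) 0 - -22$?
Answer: $- \frac{51}{944} + \frac{9 \sqrt{22715}}{295} \approx 4.5441$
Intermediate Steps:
$s{\left(g,o \right)} = \frac{317}{7}$ ($s{\left(g,o \right)} = - \frac{5}{7} + 46 = \frac{317}{7}$)
$Q = 22$ ($Q = 0 + 22 = 22$)
$G{\left(r \right)} = r^{2} - 13 r$
$- \frac{102}{1888} + \frac{G{\left(Q \right)}}{\sqrt{1809 + s{\left(13,31 \right)}}} = - \frac{102}{1888} + \frac{22 \left(-13 + 22\right)}{\sqrt{1809 + \frac{317}{7}}} = \left(-102\right) \frac{1}{1888} + \frac{22 \cdot 9}{\sqrt{\frac{12980}{7}}} = - \frac{51}{944} + \frac{198}{\frac{2}{7} \sqrt{22715}} = - \frac{51}{944} + 198 \frac{\sqrt{22715}}{6490} = - \frac{51}{944} + \frac{9 \sqrt{22715}}{295}$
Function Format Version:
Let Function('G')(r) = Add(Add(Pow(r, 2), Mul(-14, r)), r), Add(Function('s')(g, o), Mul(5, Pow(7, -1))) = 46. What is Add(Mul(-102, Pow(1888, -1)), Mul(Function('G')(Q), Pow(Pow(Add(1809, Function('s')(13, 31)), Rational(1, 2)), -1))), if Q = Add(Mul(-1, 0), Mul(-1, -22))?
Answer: Add(Rational(-51, 944), Mul(Rational(9, 295), Pow(22715, Rational(1, 2)))) ≈ 4.5441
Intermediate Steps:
Function('s')(g, o) = Rational(317, 7) (Function('s')(g, o) = Add(Rational(-5, 7), 46) = Rational(317, 7))
Q = 22 (Q = Add(0, 22) = 22)
Function('G')(r) = Add(Pow(r, 2), Mul(-13, r))
Add(Mul(-102, Pow(1888, -1)), Mul(Function('G')(Q), Pow(Pow(Add(1809, Function('s')(13, 31)), Rational(1, 2)), -1))) = Add(Mul(-102, Pow(1888, -1)), Mul(Mul(22, Add(-13, 22)), Pow(Pow(Add(1809, Rational(317, 7)), Rational(1, 2)), -1))) = Add(Mul(-102, Rational(1, 1888)), Mul(Mul(22, 9), Pow(Pow(Rational(12980, 7), Rational(1, 2)), -1))) = Add(Rational(-51, 944), Mul(198, Pow(Mul(Rational(2, 7), Pow(22715, Rational(1, 2))), -1))) = Add(Rational(-51, 944), Mul(198, Mul(Rational(1, 6490), Pow(22715, Rational(1, 2))))) = Add(Rational(-51, 944), Mul(Rational(9, 295), Pow(22715, Rational(1, 2))))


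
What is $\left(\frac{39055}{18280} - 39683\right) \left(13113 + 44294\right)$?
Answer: $- \frac{8328219316459}{3656} \approx -2.278 \cdot 10^{9}$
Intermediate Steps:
$\left(\frac{39055}{18280} - 39683\right) \left(13113 + 44294\right) = \left(39055 \cdot \frac{1}{18280} - 39683\right) 57407 = \left(\frac{7811}{3656} - 39683\right) 57407 = \left(- \frac{145073237}{3656}\right) 57407 = - \frac{8328219316459}{3656}$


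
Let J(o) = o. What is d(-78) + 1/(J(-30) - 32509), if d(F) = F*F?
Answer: 197967275/32539 ≈ 6084.0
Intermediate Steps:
d(F) = F²
d(-78) + 1/(J(-30) - 32509) = (-78)² + 1/(-30 - 32509) = 6084 + 1/(-32539) = 6084 - 1/32539 = 197967275/32539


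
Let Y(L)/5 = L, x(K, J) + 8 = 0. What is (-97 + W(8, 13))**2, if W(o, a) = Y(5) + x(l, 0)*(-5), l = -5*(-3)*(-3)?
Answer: 1024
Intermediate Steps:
l = -45 (l = 15*(-3) = -45)
x(K, J) = -8 (x(K, J) = -8 + 0 = -8)
Y(L) = 5*L
W(o, a) = 65 (W(o, a) = 5*5 - 8*(-5) = 25 + 40 = 65)
(-97 + W(8, 13))**2 = (-97 + 65)**2 = (-32)**2 = 1024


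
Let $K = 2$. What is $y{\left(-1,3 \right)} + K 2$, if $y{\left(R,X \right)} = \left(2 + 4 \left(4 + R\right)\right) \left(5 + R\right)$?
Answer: $60$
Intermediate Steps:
$y{\left(R,X \right)} = \left(5 + R\right) \left(18 + 4 R\right)$ ($y{\left(R,X \right)} = \left(2 + \left(16 + 4 R\right)\right) \left(5 + R\right) = \left(18 + 4 R\right) \left(5 + R\right) = \left(5 + R\right) \left(18 + 4 R\right)$)
$y{\left(-1,3 \right)} + K 2 = \left(90 + 4 \left(-1\right)^{2} + 38 \left(-1\right)\right) + 2 \cdot 2 = \left(90 + 4 \cdot 1 - 38\right) + 4 = \left(90 + 4 - 38\right) + 4 = 56 + 4 = 60$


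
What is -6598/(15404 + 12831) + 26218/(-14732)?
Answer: -418733483/207979010 ≈ -2.0133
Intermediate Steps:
-6598/(15404 + 12831) + 26218/(-14732) = -6598/28235 + 26218*(-1/14732) = -6598*1/28235 - 13109/7366 = -6598/28235 - 13109/7366 = -418733483/207979010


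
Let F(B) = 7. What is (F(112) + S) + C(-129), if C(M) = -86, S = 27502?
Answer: 27423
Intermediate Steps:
(F(112) + S) + C(-129) = (7 + 27502) - 86 = 27509 - 86 = 27423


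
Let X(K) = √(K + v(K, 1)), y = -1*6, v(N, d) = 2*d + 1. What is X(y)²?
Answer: -3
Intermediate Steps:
v(N, d) = 1 + 2*d
y = -6
X(K) = √(3 + K) (X(K) = √(K + (1 + 2*1)) = √(K + (1 + 2)) = √(K + 3) = √(3 + K))
X(y)² = (√(3 - 6))² = (√(-3))² = (I*√3)² = -3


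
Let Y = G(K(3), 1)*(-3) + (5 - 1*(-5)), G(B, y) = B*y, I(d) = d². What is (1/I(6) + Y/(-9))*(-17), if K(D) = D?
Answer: 17/12 ≈ 1.4167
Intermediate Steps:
Y = 1 (Y = (3*1)*(-3) + (5 - 1*(-5)) = 3*(-3) + (5 + 5) = -9 + 10 = 1)
(1/I(6) + Y/(-9))*(-17) = (1/6² + 1/(-9))*(-17) = (1/36 + 1*(-⅑))*(-17) = (1*(1/36) - ⅑)*(-17) = (1/36 - ⅑)*(-17) = -1/12*(-17) = 17/12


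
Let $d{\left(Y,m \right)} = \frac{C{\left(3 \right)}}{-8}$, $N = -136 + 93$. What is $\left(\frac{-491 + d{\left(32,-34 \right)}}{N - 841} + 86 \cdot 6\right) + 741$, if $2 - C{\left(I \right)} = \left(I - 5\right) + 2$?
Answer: $\frac{4446717}{3536} \approx 1257.6$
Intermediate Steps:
$C{\left(I \right)} = 5 - I$ ($C{\left(I \right)} = 2 - \left(\left(I - 5\right) + 2\right) = 2 - \left(\left(-5 + I\right) + 2\right) = 2 - \left(-3 + I\right) = 5 - I$)
$N = -43$
$d{\left(Y,m \right)} = - \frac{1}{4}$ ($d{\left(Y,m \right)} = \frac{5 - 3}{-8} = \left(5 - 3\right) \left(- \frac{1}{8}\right) = 2 \left(- \frac{1}{8}\right) = - \frac{1}{4}$)
$\left(\frac{-491 + d{\left(32,-34 \right)}}{N - 841} + 86 \cdot 6\right) + 741 = \left(\frac{-491 - \frac{1}{4}}{-43 - 841} + 86 \cdot 6\right) + 741 = \left(- \frac{1965}{4 \left(-43 - 841\right)} + 516\right) + 741 = \left(- \frac{1965}{4 \left(-884\right)} + 516\right) + 741 = \left(\left(- \frac{1965}{4}\right) \left(- \frac{1}{884}\right) + 516\right) + 741 = \left(\frac{1965}{3536} + 516\right) + 741 = \frac{1826541}{3536} + 741 = \frac{4446717}{3536}$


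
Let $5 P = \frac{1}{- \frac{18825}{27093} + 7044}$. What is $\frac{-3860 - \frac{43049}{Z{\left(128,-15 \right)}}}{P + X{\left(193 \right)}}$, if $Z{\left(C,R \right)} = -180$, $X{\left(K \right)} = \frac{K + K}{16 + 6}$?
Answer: $- \frac{691992400231}{3353184504} \approx -206.37$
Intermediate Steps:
$X{\left(K \right)} = \frac{K}{11}$ ($X{\left(K \right)} = \frac{2 K}{22} = 2 K \frac{1}{22} = \frac{K}{11}$)
$P = \frac{9031}{318040445}$ ($P = \frac{1}{5 \left(- \frac{18825}{27093} + 7044\right)} = \frac{1}{5 \left(\left(-18825\right) \frac{1}{27093} + 7044\right)} = \frac{1}{5 \left(- \frac{6275}{9031} + 7044\right)} = \frac{1}{5 \cdot \frac{63608089}{9031}} = \frac{1}{5} \cdot \frac{9031}{63608089} = \frac{9031}{318040445} \approx 2.8396 \cdot 10^{-5}$)
$\frac{-3860 - \frac{43049}{Z{\left(128,-15 \right)}}}{P + X{\left(193 \right)}} = \frac{-3860 - \frac{43049}{-180}}{\frac{9031}{318040445} + \frac{1}{11} \cdot 193} = \frac{-3860 - - \frac{43049}{180}}{\frac{9031}{318040445} + \frac{193}{11}} = \frac{-3860 + \frac{43049}{180}}{\frac{61381905226}{3498444895}} = \left(- \frac{651751}{180}\right) \frac{3498444895}{61381905226} = - \frac{691992400231}{3353184504}$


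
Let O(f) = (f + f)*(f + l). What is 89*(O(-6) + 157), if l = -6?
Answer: 26789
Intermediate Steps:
O(f) = 2*f*(-6 + f) (O(f) = (f + f)*(f - 6) = (2*f)*(-6 + f) = 2*f*(-6 + f))
89*(O(-6) + 157) = 89*(2*(-6)*(-6 - 6) + 157) = 89*(2*(-6)*(-12) + 157) = 89*(144 + 157) = 89*301 = 26789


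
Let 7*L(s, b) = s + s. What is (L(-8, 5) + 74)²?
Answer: 252004/49 ≈ 5142.9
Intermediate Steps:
L(s, b) = 2*s/7 (L(s, b) = (s + s)/7 = (2*s)/7 = 2*s/7)
(L(-8, 5) + 74)² = ((2/7)*(-8) + 74)² = (-16/7 + 74)² = (502/7)² = 252004/49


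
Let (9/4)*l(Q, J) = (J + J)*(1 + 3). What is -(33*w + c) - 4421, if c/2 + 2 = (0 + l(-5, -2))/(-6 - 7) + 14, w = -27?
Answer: -415946/117 ≈ -3555.1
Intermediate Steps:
l(Q, J) = 32*J/9 (l(Q, J) = 4*((J + J)*(1 + 3))/9 = 4*((2*J)*4)/9 = 4*(8*J)/9 = 32*J/9)
c = 2936/117 (c = -4 + 2*((0 + (32/9)*(-2))/(-6 - 7) + 14) = -4 + 2*((0 - 64/9)/(-13) + 14) = -4 + 2*(-64/9*(-1/13) + 14) = -4 + 2*(64/117 + 14) = -4 + 2*(1702/117) = -4 + 3404/117 = 2936/117 ≈ 25.094)
-(33*w + c) - 4421 = -(33*(-27) + 2936/117) - 4421 = -(-891 + 2936/117) - 4421 = -1*(-101311/117) - 4421 = 101311/117 - 4421 = -415946/117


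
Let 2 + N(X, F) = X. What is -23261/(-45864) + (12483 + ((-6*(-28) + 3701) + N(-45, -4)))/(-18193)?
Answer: -946429/2432664 ≈ -0.38905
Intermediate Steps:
N(X, F) = -2 + X
-23261/(-45864) + (12483 + ((-6*(-28) + 3701) + N(-45, -4)))/(-18193) = -23261/(-45864) + (12483 + ((-6*(-28) + 3701) + (-2 - 45)))/(-18193) = -23261*(-1/45864) + (12483 + ((168 + 3701) - 47))*(-1/18193) = 3323/6552 + (12483 + (3869 - 47))*(-1/18193) = 3323/6552 + (12483 + 3822)*(-1/18193) = 3323/6552 + 16305*(-1/18193) = 3323/6552 - 16305/18193 = -946429/2432664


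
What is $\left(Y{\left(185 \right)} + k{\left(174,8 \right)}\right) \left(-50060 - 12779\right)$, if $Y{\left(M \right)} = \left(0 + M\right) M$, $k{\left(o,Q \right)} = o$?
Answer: $-2161598761$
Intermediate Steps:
$Y{\left(M \right)} = M^{2}$ ($Y{\left(M \right)} = M M = M^{2}$)
$\left(Y{\left(185 \right)} + k{\left(174,8 \right)}\right) \left(-50060 - 12779\right) = \left(185^{2} + 174\right) \left(-50060 - 12779\right) = \left(34225 + 174\right) \left(-62839\right) = 34399 \left(-62839\right) = -2161598761$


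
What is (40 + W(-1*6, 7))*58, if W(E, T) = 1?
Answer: 2378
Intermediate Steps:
(40 + W(-1*6, 7))*58 = (40 + 1)*58 = 41*58 = 2378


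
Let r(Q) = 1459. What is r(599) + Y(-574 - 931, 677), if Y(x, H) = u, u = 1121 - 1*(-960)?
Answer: 3540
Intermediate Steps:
u = 2081 (u = 1121 + 960 = 2081)
Y(x, H) = 2081
r(599) + Y(-574 - 931, 677) = 1459 + 2081 = 3540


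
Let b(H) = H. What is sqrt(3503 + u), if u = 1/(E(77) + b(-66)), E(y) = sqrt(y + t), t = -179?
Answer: sqrt((231197 - 3503*I*sqrt(102))/(66 - I*sqrt(102))) ≈ 59.186 - 0.e-5*I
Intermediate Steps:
E(y) = sqrt(-179 + y) (E(y) = sqrt(y - 179) = sqrt(-179 + y))
u = 1/(-66 + I*sqrt(102)) (u = 1/(sqrt(-179 + 77) - 66) = 1/(sqrt(-102) - 66) = 1/(I*sqrt(102) - 66) = 1/(-66 + I*sqrt(102)) ≈ -0.014805 - 0.0022655*I)
sqrt(3503 + u) = sqrt(3503 + (-11/743 - I*sqrt(102)/4458)) = sqrt(2602718/743 - I*sqrt(102)/4458)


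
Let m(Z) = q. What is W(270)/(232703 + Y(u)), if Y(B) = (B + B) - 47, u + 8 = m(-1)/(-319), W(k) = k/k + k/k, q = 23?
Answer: 319/37106057 ≈ 8.5970e-6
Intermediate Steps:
m(Z) = 23
W(k) = 2 (W(k) = 1 + 1 = 2)
u = -2575/319 (u = -8 + 23/(-319) = -8 + 23*(-1/319) = -8 - 23/319 = -2575/319 ≈ -8.0721)
Y(B) = -47 + 2*B (Y(B) = 2*B - 47 = -47 + 2*B)
W(270)/(232703 + Y(u)) = 2/(232703 + (-47 + 2*(-2575/319))) = 2/(232703 + (-47 - 5150/319)) = 2/(232703 - 20143/319) = 2/(74212114/319) = 2*(319/74212114) = 319/37106057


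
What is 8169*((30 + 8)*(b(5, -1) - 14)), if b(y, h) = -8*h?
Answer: -1862532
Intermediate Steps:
b(y, h) = -8*h
8169*((30 + 8)*(b(5, -1) - 14)) = 8169*((30 + 8)*(-8*(-1) - 14)) = 8169*(38*(8 - 14)) = 8169*(38*(-6)) = 8169*(-228) = -1862532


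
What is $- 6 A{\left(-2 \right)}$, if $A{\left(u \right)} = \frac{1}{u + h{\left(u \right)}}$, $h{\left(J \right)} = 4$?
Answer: $-3$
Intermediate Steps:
$A{\left(u \right)} = \frac{1}{4 + u}$ ($A{\left(u \right)} = \frac{1}{u + 4} = \frac{1}{4 + u}$)
$- 6 A{\left(-2 \right)} = - \frac{6}{4 - 2} = - \frac{6}{2} = \left(-6\right) \frac{1}{2} = -3$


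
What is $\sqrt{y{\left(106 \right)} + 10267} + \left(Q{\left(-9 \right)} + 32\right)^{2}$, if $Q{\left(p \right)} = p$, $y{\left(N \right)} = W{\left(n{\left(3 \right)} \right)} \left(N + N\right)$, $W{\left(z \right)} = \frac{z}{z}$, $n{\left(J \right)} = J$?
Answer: $529 + \sqrt{10479} \approx 631.37$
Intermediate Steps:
$W{\left(z \right)} = 1$
$y{\left(N \right)} = 2 N$ ($y{\left(N \right)} = 1 \left(N + N\right) = 1 \cdot 2 N = 2 N$)
$\sqrt{y{\left(106 \right)} + 10267} + \left(Q{\left(-9 \right)} + 32\right)^{2} = \sqrt{2 \cdot 106 + 10267} + \left(-9 + 32\right)^{2} = \sqrt{212 + 10267} + 23^{2} = \sqrt{10479} + 529 = 529 + \sqrt{10479}$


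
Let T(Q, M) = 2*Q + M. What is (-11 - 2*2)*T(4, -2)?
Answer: -90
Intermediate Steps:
T(Q, M) = M + 2*Q
(-11 - 2*2)*T(4, -2) = (-11 - 2*2)*(-2 + 2*4) = (-11 - 4)*(-2 + 8) = -15*6 = -90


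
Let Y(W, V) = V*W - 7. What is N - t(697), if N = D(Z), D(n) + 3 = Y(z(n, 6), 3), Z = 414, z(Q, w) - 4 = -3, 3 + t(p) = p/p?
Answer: -5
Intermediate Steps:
t(p) = -2 (t(p) = -3 + p/p = -3 + 1 = -2)
z(Q, w) = 1 (z(Q, w) = 4 - 3 = 1)
Y(W, V) = -7 + V*W
D(n) = -7 (D(n) = -3 + (-7 + 3*1) = -3 + (-7 + 3) = -3 - 4 = -7)
N = -7
N - t(697) = -7 - 1*(-2) = -7 + 2 = -5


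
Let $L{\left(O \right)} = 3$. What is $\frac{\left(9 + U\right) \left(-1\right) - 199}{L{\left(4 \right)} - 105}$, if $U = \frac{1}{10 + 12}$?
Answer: $\frac{4577}{2244} \approx 2.0397$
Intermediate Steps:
$U = \frac{1}{22} \approx 0.045455$
$\frac{\left(9 + U\right) \left(-1\right) - 199}{L{\left(4 \right)} - 105} = \frac{\left(9 + \frac{1}{22}\right) \left(-1\right) - 199}{3 - 105} = \frac{\frac{199}{22} \left(-1\right) - 199}{-102} = \left(- \frac{199}{22} - 199\right) \left(- \frac{1}{102}\right) = \left(- \frac{4577}{22}\right) \left(- \frac{1}{102}\right) = \frac{4577}{2244}$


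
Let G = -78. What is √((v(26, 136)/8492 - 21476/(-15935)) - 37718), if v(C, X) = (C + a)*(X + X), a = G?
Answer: I*√43167454491118066010/33830005 ≈ 194.21*I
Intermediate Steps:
a = -78
v(C, X) = 2*X*(-78 + C) (v(C, X) = (C - 78)*(X + X) = (-78 + C)*(2*X) = 2*X*(-78 + C))
√((v(26, 136)/8492 - 21476/(-15935)) - 37718) = √(((2*136*(-78 + 26))/8492 - 21476/(-15935)) - 37718) = √(((2*136*(-52))*(1/8492) - 21476*(-1/15935)) - 37718) = √((-14144*1/8492 + 21476/15935) - 37718) = √((-3536/2123 + 21476/15935) - 37718) = √(-10752612/33830005 - 37718) = √(-1276010881202/33830005) = I*√43167454491118066010/33830005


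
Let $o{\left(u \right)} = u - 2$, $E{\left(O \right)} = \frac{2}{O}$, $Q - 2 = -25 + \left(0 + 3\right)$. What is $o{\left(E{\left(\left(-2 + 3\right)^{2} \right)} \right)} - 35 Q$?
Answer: $700$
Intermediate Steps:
$Q = -20$ ($Q = 2 + \left(-25 + \left(0 + 3\right)\right) = 2 + \left(-25 + 3\right) = 2 - 22 = -20$)
$o{\left(u \right)} = -2 + u$
$o{\left(E{\left(\left(-2 + 3\right)^{2} \right)} \right)} - 35 Q = \left(-2 + \frac{2}{\left(-2 + 3\right)^{2}}\right) - -700 = \left(-2 + \frac{2}{1^{2}}\right) + 700 = \left(-2 + \frac{2}{1}\right) + 700 = \left(-2 + 2 \cdot 1\right) + 700 = \left(-2 + 2\right) + 700 = 0 + 700 = 700$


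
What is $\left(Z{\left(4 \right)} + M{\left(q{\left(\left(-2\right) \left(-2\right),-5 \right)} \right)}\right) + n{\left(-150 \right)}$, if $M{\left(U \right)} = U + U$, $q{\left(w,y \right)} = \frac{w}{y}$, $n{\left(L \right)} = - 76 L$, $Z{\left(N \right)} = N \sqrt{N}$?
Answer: $\frac{57032}{5} \approx 11406.0$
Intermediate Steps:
$Z{\left(N \right)} = N^{\frac{3}{2}}$
$M{\left(U \right)} = 2 U$
$\left(Z{\left(4 \right)} + M{\left(q{\left(\left(-2\right) \left(-2\right),-5 \right)} \right)}\right) + n{\left(-150 \right)} = \left(4^{\frac{3}{2}} + 2 \frac{\left(-2\right) \left(-2\right)}{-5}\right) - -11400 = \left(8 + 2 \cdot 4 \left(- \frac{1}{5}\right)\right) + 11400 = \left(8 + 2 \left(- \frac{4}{5}\right)\right) + 11400 = \left(8 - \frac{8}{5}\right) + 11400 = \frac{32}{5} + 11400 = \frac{57032}{5}$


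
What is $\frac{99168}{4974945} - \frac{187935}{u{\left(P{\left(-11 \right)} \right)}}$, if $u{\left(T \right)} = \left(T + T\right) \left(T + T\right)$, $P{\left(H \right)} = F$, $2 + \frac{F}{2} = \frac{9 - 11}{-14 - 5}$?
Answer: $- \frac{37502308203103}{11462273280} \approx -3271.8$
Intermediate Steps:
$F = - \frac{72}{19}$ ($F = -4 + 2 \frac{9 - 11}{-14 - 5} = -4 + 2 \left(- \frac{2}{-19}\right) = -4 + 2 \left(\left(-2\right) \left(- \frac{1}{19}\right)\right) = -4 + 2 \cdot \frac{2}{19} = -4 + \frac{4}{19} = - \frac{72}{19} \approx -3.7895$)
$P{\left(H \right)} = - \frac{72}{19}$
$u{\left(T \right)} = 4 T^{2}$ ($u{\left(T \right)} = 2 T 2 T = 4 T^{2}$)
$\frac{99168}{4974945} - \frac{187935}{u{\left(P{\left(-11 \right)} \right)}} = \frac{99168}{4974945} - \frac{187935}{4 \left(- \frac{72}{19}\right)^{2}} = 99168 \cdot \frac{1}{4974945} - \frac{187935}{4 \cdot \frac{5184}{361}} = \frac{33056}{1658315} - \frac{187935}{\frac{20736}{361}} = \frac{33056}{1658315} - \frac{22614845}{6912} = - \frac{37502308203103}{11462273280}$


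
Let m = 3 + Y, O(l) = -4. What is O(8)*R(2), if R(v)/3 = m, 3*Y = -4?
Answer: -20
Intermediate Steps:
Y = -4/3 (Y = (⅓)*(-4) = -4/3 ≈ -1.3333)
m = 5/3 (m = 3 - 4/3 = 5/3 ≈ 1.6667)
R(v) = 5 (R(v) = 3*(5/3) = 5)
O(8)*R(2) = -4*5 = -20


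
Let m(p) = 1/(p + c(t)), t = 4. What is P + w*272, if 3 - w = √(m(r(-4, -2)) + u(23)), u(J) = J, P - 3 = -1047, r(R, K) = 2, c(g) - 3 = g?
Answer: -228 - 1088*√13/3 ≈ -1535.6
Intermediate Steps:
c(g) = 3 + g
P = -1044 (P = 3 - 1047 = -1044)
m(p) = 1/(7 + p) (m(p) = 1/(p + (3 + 4)) = 1/(p + 7) = 1/(7 + p))
w = 3 - 4*√13/3 (w = 3 - √(1/(7 + 2) + 23) = 3 - √(1/9 + 23) = 3 - √(⅑ + 23) = 3 - √(208/9) = 3 - 4*√13/3 ≈ -1.8074)
P + w*272 = -1044 + (3 - 4*√13/3)*272 = -1044 + (816 - 1088*√13/3) = -228 - 1088*√13/3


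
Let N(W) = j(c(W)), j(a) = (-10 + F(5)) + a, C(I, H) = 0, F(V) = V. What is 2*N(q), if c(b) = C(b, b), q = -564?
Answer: -10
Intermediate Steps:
c(b) = 0
j(a) = -5 + a (j(a) = (-10 + 5) + a = -5 + a)
N(W) = -5 (N(W) = -5 + 0 = -5)
2*N(q) = 2*(-5) = -10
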